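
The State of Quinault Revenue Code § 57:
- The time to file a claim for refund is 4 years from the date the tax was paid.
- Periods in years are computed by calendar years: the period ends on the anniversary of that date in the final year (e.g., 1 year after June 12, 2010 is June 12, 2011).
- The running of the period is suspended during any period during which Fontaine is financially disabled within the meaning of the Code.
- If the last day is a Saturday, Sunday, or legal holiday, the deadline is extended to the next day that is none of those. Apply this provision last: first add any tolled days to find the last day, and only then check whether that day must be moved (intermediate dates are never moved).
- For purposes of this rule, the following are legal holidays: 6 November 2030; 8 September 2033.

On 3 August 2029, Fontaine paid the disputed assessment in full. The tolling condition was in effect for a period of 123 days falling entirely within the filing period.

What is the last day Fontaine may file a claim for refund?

4 years after 3 August 2029 is August 3, 2033.
Tolling adds 123 days: August 3, 2033 + 123 days = December 4, 2033.
December 4, 2033 is Sunday. The next qualifying day is December 5, 2033.

December 5, 2033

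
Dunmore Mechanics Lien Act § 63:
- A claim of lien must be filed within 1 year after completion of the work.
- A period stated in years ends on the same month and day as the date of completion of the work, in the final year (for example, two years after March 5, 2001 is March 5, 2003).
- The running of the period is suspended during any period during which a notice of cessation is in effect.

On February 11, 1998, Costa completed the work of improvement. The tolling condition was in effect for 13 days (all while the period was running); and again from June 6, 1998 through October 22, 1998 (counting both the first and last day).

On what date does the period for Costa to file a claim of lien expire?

July 13, 1999

1 year after February 11, 1998 is February 11, 1999.
Tolling adds 13 days: February 11, 1999 + 13 days = February 24, 1999.
From June 6, 1998 through October 22, 1998 inclusive is 139 days; tolling adds 139 days: February 24, 1999 + 139 days = July 13, 1999.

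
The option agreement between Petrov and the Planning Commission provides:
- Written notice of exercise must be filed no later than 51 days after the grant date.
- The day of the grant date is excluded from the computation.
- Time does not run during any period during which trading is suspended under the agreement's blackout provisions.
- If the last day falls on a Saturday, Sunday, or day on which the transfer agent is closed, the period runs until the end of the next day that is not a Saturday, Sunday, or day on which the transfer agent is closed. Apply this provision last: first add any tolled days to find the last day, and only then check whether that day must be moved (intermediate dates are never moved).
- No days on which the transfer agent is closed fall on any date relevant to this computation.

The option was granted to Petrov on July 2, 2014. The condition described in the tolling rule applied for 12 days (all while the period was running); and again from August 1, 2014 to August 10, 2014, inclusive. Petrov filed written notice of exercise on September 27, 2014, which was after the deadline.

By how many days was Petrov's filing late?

51 days after July 2, 2014 is August 22, 2014.
Tolling adds 12 days: August 22, 2014 + 12 days = September 3, 2014.
From August 1, 2014 through August 10, 2014 inclusive is 10 days; tolling adds 10 days: September 3, 2014 + 10 days = September 13, 2014.
September 13, 2014 is Saturday; September 14, 2014 is Sunday. The next qualifying day is September 15, 2014.
The deadline is September 15, 2014; from September 15, 2014 to September 27, 2014 is 12 days.

12 days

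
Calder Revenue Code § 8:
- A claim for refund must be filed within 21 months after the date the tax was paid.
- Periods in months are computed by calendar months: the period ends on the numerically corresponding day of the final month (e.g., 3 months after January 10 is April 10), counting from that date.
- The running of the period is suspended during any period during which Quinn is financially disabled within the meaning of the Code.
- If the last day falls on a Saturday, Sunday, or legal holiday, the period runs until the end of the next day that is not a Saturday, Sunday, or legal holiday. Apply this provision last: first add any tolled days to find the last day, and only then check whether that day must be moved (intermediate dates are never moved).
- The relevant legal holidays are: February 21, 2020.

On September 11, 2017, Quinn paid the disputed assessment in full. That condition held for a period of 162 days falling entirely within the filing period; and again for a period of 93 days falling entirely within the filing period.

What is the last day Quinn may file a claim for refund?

February 24, 2020

21 months after September 11, 2017 is June 11, 2019.
Tolling adds 162 days: June 11, 2019 + 162 days = November 20, 2019.
Tolling adds 93 days: November 20, 2019 + 93 days = February 21, 2020.
February 21, 2020 is a listed holiday; February 22, 2020 is Saturday; February 23, 2020 is Sunday. The next qualifying day is February 24, 2020.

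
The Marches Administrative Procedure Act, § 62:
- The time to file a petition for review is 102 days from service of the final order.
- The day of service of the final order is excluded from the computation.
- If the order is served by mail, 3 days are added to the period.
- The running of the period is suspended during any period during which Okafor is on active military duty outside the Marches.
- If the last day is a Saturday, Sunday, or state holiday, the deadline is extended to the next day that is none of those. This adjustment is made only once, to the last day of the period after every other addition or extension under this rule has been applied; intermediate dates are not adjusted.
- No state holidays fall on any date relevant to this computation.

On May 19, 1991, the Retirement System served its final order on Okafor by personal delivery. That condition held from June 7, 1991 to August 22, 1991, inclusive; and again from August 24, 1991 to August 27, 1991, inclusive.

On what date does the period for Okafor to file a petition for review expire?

102 days after May 19, 1991 is August 29, 1991.
Service was not by mail, so no mail extension applies.
From June 7, 1991 through August 22, 1991 inclusive is 77 days; tolling adds 77 days: August 29, 1991 + 77 days = November 14, 1991.
From August 24, 1991 through August 27, 1991 inclusive is 4 days; tolling adds 4 days: November 14, 1991 + 4 days = November 18, 1991.
November 18, 1991 is a Monday and not a state holiday, so no extension applies.

November 18, 1991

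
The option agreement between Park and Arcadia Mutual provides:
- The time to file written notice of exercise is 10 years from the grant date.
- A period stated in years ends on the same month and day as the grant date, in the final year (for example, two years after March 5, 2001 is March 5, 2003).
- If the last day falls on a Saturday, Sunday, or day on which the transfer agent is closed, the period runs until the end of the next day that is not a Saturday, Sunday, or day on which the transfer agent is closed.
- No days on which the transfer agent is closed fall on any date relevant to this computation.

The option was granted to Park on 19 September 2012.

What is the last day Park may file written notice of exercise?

10 years after 19 September 2012 is September 19, 2022.
September 19, 2022 is a Monday and not a day on which the transfer agent is closed, so no extension applies.

September 19, 2022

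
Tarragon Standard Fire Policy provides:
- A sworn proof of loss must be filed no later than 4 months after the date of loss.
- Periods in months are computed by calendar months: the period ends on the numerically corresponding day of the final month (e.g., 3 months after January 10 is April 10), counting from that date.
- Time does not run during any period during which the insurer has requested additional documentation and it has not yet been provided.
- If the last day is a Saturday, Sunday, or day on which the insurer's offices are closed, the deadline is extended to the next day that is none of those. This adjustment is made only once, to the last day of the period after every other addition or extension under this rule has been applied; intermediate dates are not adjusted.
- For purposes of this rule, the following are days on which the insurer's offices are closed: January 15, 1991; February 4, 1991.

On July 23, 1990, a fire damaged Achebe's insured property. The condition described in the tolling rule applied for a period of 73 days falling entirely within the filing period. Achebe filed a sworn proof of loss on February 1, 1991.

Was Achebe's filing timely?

4 months after July 23, 1990 is November 23, 1990.
Tolling adds 73 days: November 23, 1990 + 73 days = February 4, 1991.
February 4, 1991 is a listed holiday. The next qualifying day is February 5, 1991.
The deadline is February 5, 1991; the filing on February 1, 1991 is on or before that date.

Yes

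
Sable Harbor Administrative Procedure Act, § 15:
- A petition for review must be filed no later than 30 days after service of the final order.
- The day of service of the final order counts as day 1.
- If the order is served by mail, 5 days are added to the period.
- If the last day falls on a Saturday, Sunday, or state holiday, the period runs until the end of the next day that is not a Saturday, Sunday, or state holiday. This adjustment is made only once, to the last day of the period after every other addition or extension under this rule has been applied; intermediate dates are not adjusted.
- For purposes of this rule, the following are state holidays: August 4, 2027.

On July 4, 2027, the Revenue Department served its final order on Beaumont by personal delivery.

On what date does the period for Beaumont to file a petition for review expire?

August 2, 2027

Counting July 4, 2027 as day 1, day 30 is August 2, 2027.
Service was not by mail, so no mail extension applies.
August 2, 2027 is a Monday and not a state holiday, so no extension applies.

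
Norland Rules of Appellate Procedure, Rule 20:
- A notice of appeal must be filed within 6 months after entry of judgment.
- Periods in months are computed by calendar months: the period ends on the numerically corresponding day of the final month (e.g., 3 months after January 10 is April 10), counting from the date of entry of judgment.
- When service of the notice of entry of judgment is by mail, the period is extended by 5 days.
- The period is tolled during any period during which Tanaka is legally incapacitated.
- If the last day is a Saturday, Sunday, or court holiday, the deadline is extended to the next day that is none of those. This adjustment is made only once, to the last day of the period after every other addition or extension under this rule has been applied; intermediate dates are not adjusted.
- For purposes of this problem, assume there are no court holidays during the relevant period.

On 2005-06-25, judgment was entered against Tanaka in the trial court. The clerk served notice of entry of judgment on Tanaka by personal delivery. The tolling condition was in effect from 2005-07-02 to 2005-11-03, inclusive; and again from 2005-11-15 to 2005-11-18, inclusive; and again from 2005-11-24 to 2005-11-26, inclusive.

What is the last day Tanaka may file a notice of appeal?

May 8, 2006

6 months after 2005-06-25 is December 25, 2005.
Service was not by mail, so no mail extension applies.
From July 2, 2005 through November 3, 2005 inclusive is 125 days; tolling adds 125 days: December 25, 2005 + 125 days = April 29, 2006.
From November 15, 2005 through November 18, 2005 inclusive is 4 days; tolling adds 4 days: April 29, 2006 + 4 days = May 3, 2006.
From November 24, 2005 through November 26, 2005 inclusive is 3 days; tolling adds 3 days: May 3, 2006 + 3 days = May 6, 2006.
May 6, 2006 is Saturday; May 7, 2006 is Sunday. The next qualifying day is May 8, 2006.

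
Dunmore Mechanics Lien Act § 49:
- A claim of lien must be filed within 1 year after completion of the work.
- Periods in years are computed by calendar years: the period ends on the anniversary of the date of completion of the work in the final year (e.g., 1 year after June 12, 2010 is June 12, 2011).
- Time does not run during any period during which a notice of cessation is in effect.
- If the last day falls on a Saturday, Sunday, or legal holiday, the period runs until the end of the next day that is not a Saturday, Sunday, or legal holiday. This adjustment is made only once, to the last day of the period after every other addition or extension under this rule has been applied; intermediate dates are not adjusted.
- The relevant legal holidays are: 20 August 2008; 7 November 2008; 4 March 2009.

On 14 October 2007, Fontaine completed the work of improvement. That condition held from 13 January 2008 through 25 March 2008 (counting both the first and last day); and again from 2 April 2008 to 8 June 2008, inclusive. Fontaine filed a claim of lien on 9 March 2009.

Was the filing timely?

No

1 year after 14 October 2007 is October 14, 2008.
From January 13, 2008 through March 25, 2008 inclusive is 73 days; tolling adds 73 days: October 14, 2008 + 73 days = December 26, 2008.
From April 2, 2008 through June 8, 2008 inclusive is 68 days; tolling adds 68 days: December 26, 2008 + 68 days = March 4, 2009.
March 4, 2009 is a listed holiday. The next qualifying day is March 5, 2009.
The deadline is March 5, 2009; the filing on March 9, 2009 is after that date.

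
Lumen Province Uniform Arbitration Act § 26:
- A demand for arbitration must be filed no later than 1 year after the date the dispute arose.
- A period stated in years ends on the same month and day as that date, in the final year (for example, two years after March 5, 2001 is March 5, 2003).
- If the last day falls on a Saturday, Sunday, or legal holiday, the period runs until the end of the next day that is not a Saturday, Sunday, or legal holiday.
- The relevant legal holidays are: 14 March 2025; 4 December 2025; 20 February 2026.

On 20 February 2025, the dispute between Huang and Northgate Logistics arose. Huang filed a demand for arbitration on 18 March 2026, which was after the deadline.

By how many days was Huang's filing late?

1 year after 20 February 2025 is February 20, 2026.
February 20, 2026 is a listed holiday; February 21, 2026 is Saturday; February 22, 2026 is Sunday. The next qualifying day is February 23, 2026.
The deadline is February 23, 2026; from February 23, 2026 to March 18, 2026 is 23 days.

23 days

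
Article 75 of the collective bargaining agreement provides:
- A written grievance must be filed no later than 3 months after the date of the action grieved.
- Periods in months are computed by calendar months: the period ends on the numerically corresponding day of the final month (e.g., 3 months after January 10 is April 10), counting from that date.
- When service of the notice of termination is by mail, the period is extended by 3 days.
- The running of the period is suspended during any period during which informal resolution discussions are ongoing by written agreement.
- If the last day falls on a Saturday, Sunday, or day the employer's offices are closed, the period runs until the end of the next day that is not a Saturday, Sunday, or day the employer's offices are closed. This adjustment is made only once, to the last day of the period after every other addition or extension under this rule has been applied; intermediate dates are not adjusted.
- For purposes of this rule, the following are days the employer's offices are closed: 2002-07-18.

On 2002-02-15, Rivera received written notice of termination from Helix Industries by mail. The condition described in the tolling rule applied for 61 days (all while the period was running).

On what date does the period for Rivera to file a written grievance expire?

3 months after 2002-02-15 is May 15, 2002.
Service was by mail, adding 3 days: May 15, 2002 + 3 days = May 18, 2002.
Tolling adds 61 days: May 18, 2002 + 61 days = July 18, 2002.
July 18, 2002 is a listed holiday. The next qualifying day is July 19, 2002.

July 19, 2002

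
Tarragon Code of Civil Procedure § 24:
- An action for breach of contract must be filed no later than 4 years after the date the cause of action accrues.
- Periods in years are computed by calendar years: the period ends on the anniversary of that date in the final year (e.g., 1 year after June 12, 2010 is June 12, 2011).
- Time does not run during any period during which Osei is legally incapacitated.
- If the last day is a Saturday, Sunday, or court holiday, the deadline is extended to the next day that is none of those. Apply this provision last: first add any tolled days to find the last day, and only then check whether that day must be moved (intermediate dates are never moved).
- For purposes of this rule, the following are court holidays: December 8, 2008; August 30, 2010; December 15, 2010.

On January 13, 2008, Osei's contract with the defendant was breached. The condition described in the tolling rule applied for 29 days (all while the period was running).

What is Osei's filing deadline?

4 years after January 13, 2008 is January 13, 2012.
Tolling adds 29 days: January 13, 2012 + 29 days = February 11, 2012.
February 11, 2012 is Saturday; February 12, 2012 is Sunday. The next qualifying day is February 13, 2012.

February 13, 2012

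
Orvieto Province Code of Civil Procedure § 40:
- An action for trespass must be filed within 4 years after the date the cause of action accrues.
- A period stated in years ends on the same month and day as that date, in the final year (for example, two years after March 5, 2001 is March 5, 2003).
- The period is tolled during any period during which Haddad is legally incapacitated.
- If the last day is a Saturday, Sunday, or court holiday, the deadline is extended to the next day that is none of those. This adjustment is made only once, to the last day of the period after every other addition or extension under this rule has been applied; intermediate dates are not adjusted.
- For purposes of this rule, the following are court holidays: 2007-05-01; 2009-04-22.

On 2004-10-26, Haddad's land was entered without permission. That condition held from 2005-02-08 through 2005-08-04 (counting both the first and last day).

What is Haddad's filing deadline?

April 23, 2009

4 years after 2004-10-26 is October 26, 2008.
From February 8, 2005 through August 4, 2005 inclusive is 178 days; tolling adds 178 days: October 26, 2008 + 178 days = April 22, 2009.
April 22, 2009 is a listed holiday. The next qualifying day is April 23, 2009.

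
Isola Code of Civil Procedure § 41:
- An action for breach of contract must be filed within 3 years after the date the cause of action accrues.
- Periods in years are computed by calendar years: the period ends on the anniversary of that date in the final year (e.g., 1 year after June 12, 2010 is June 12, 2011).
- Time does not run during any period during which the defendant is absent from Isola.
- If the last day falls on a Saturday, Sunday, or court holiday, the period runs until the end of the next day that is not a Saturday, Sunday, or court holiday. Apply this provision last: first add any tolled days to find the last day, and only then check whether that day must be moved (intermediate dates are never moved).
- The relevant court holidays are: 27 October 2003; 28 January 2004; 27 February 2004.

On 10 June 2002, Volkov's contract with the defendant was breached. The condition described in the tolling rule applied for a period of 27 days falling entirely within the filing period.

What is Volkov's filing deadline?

3 years after 10 June 2002 is June 10, 2005.
Tolling adds 27 days: June 10, 2005 + 27 days = July 7, 2005.
July 7, 2005 is a Thursday and not a court holiday, so no extension applies.

July 7, 2005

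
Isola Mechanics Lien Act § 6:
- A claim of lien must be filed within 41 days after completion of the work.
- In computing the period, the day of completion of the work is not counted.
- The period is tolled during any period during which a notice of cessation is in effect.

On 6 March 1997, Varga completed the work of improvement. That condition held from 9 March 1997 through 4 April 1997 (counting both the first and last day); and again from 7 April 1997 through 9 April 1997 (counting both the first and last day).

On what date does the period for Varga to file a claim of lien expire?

41 days after 6 March 1997 is April 16, 1997.
From March 9, 1997 through April 4, 1997 inclusive is 27 days; tolling adds 27 days: April 16, 1997 + 27 days = May 13, 1997.
From April 7, 1997 through April 9, 1997 inclusive is 3 days; tolling adds 3 days: May 13, 1997 + 3 days = May 16, 1997.

May 16, 1997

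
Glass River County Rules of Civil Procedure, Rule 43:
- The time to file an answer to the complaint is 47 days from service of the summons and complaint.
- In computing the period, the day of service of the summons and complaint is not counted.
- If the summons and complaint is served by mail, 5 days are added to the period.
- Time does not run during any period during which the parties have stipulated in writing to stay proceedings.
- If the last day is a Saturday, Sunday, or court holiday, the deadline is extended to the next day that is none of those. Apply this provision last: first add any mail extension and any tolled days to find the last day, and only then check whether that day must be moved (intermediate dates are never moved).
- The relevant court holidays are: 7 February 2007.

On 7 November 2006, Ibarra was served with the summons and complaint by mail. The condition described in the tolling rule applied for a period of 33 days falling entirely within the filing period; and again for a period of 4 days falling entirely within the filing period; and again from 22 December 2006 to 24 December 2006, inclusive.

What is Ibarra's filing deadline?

February 8, 2007

47 days after 7 November 2006 is December 24, 2006.
Service was by mail, adding 5 days: December 24, 2006 + 5 days = December 29, 2006.
Tolling adds 33 days: December 29, 2006 + 33 days = January 31, 2007.
Tolling adds 4 days: January 31, 2007 + 4 days = February 4, 2007.
From December 22, 2006 through December 24, 2006 inclusive is 3 days; tolling adds 3 days: February 4, 2007 + 3 days = February 7, 2007.
February 7, 2007 is a listed holiday. The next qualifying day is February 8, 2007.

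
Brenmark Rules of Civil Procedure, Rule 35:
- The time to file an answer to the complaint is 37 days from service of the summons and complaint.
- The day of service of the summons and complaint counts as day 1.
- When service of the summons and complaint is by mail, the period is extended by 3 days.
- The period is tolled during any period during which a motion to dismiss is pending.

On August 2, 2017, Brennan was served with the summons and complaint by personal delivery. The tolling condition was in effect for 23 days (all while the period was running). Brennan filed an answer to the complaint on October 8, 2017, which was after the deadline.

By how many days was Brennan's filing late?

Counting August 2, 2017 as day 1, day 37 is September 7, 2017.
Service was not by mail, so no mail extension applies.
Tolling adds 23 days: September 7, 2017 + 23 days = September 30, 2017.
The deadline is September 30, 2017; from September 30, 2017 to October 8, 2017 is 8 days.

8 days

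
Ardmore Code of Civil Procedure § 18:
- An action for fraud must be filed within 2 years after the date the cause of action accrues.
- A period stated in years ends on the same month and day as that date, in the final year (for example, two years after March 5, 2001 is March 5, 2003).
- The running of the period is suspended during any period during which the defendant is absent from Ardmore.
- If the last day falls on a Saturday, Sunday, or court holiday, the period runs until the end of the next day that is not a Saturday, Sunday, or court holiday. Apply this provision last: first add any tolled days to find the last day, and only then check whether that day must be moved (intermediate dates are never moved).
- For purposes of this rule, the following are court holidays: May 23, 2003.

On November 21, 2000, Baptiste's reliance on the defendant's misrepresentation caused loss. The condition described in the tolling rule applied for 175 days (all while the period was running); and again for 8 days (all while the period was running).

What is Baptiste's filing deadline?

May 26, 2003

2 years after November 21, 2000 is November 21, 2002.
Tolling adds 175 days: November 21, 2002 + 175 days = May 15, 2003.
Tolling adds 8 days: May 15, 2003 + 8 days = May 23, 2003.
May 23, 2003 is a listed holiday; May 24, 2003 is Saturday; May 25, 2003 is Sunday. The next qualifying day is May 26, 2003.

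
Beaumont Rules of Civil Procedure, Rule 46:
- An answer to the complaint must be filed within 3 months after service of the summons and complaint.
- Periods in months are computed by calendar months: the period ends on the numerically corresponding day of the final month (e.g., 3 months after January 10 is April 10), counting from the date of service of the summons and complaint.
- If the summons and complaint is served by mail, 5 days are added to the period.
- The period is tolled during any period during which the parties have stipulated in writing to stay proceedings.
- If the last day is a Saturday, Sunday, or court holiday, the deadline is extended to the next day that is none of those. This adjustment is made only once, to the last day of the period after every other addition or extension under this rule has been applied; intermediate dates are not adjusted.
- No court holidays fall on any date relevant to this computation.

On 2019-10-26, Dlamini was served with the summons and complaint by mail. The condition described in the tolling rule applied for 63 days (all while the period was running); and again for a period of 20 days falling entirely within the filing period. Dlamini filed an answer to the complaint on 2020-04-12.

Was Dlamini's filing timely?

3 months after 2019-10-26 is January 26, 2020.
Service was by mail, adding 5 days: January 26, 2020 + 5 days = January 31, 2020.
Tolling adds 63 days: January 31, 2020 + 63 days = April 3, 2020.
Tolling adds 20 days: April 3, 2020 + 20 days = April 23, 2020.
April 23, 2020 is a Thursday and not a court holiday, so no extension applies.
The deadline is April 23, 2020; the filing on April 12, 2020 is on or before that date.

Yes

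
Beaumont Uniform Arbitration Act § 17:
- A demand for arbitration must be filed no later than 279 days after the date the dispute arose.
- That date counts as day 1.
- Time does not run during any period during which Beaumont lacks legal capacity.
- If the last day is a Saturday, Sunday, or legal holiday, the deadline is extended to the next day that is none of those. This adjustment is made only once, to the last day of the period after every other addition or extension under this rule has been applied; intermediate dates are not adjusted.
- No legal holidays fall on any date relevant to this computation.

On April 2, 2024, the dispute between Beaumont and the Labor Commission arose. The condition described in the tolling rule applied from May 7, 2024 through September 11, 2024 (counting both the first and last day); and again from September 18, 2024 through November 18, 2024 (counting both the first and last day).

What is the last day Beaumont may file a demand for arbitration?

Counting April 2, 2024 as day 1, day 279 is January 5, 2025.
From May 7, 2024 through September 11, 2024 inclusive is 128 days; tolling adds 128 days: January 5, 2025 + 128 days = May 13, 2025.
From September 18, 2024 through November 18, 2024 inclusive is 62 days; tolling adds 62 days: May 13, 2025 + 62 days = July 14, 2025.
July 14, 2025 is a Monday and not a legal holiday, so no extension applies.

July 14, 2025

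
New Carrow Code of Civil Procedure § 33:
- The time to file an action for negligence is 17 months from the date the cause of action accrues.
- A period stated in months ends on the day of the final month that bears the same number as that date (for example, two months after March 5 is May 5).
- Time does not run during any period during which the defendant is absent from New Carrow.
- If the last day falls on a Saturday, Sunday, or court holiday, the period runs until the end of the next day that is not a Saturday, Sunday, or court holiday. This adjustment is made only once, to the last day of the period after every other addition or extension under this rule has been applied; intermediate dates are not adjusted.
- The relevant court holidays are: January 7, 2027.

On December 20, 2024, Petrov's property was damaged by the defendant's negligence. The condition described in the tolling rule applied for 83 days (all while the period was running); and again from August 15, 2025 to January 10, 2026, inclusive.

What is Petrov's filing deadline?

17 months after December 20, 2024 is May 20, 2026.
Tolling adds 83 days: May 20, 2026 + 83 days = August 11, 2026.
From August 15, 2025 through January 10, 2026 inclusive is 149 days; tolling adds 149 days: August 11, 2026 + 149 days = January 7, 2027.
January 7, 2027 is a listed holiday. The next qualifying day is January 8, 2027.

January 8, 2027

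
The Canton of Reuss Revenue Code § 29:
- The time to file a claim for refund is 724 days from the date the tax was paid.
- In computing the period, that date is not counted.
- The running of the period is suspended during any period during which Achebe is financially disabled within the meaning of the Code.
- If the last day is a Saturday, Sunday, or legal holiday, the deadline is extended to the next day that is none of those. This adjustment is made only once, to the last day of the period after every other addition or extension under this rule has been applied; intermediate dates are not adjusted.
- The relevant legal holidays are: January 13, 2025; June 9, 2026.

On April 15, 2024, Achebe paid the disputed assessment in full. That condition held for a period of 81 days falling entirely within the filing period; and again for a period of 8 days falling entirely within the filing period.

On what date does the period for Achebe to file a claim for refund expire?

724 days after April 15, 2024 is April 9, 2026.
Tolling adds 81 days: April 9, 2026 + 81 days = June 29, 2026.
Tolling adds 8 days: June 29, 2026 + 8 days = July 7, 2026.
July 7, 2026 is a Tuesday and not a legal holiday, so no extension applies.

July 7, 2026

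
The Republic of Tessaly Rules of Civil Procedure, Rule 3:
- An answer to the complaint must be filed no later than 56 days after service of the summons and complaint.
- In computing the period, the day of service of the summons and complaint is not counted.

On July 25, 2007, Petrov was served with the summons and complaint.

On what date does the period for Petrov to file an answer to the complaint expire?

56 days after July 25, 2007 is September 19, 2007.

September 19, 2007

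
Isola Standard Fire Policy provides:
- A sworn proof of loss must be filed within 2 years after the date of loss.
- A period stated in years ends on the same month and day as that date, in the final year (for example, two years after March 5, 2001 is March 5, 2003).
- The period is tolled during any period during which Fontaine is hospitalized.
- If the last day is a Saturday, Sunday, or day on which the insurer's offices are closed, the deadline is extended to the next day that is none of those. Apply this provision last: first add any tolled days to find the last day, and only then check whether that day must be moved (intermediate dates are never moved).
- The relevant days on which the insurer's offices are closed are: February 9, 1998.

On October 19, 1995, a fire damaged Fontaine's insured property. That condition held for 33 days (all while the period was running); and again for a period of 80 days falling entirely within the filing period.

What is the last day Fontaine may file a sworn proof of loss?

February 10, 1998

2 years after October 19, 1995 is October 19, 1997.
Tolling adds 33 days: October 19, 1997 + 33 days = November 21, 1997.
Tolling adds 80 days: November 21, 1997 + 80 days = February 9, 1998.
February 9, 1998 is a listed holiday. The next qualifying day is February 10, 1998.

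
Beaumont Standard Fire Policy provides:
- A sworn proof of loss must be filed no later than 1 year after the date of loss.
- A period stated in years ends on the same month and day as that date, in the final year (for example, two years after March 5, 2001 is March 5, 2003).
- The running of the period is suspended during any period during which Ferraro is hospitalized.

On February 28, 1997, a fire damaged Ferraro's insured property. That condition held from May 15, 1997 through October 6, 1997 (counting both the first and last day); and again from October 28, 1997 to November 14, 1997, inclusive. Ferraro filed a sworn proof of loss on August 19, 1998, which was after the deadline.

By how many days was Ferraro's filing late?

1 year after February 28, 1997 is February 28, 1998.
From May 15, 1997 through October 6, 1997 inclusive is 145 days; tolling adds 145 days: February 28, 1998 + 145 days = July 23, 1998.
From October 28, 1997 through November 14, 1997 inclusive is 18 days; tolling adds 18 days: July 23, 1998 + 18 days = August 10, 1998.
The deadline is August 10, 1998; from August 10, 1998 to August 19, 1998 is 9 days.

9 days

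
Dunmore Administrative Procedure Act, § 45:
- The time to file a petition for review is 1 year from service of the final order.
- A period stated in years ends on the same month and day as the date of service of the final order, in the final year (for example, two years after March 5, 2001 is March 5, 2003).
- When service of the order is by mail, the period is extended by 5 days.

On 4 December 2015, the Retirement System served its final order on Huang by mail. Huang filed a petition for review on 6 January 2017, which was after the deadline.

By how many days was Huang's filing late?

28 days

1 year after 4 December 2015 is December 4, 2016.
Service was by mail, adding 5 days: December 4, 2016 + 5 days = December 9, 2016.
The deadline is December 9, 2016; from December 9, 2016 to January 6, 2017 is 28 days.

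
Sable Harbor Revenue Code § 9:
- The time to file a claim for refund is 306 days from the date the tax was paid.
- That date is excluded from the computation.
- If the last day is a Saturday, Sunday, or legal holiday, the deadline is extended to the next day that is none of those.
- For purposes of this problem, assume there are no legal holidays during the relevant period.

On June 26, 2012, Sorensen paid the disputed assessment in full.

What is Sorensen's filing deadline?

April 29, 2013

306 days after June 26, 2012 is April 28, 2013.
April 28, 2013 is Sunday. The next qualifying day is April 29, 2013.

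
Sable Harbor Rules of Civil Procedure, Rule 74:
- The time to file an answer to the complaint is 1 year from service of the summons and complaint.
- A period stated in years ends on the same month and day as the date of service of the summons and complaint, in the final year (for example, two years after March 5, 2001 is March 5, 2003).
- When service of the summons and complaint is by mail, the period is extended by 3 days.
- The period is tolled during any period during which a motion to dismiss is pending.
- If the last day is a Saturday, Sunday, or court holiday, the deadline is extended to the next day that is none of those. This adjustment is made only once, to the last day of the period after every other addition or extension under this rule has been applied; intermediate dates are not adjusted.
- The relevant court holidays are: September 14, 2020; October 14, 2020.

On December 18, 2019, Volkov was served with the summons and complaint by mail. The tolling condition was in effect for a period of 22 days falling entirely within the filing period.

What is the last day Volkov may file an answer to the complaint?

January 12, 2021

1 year after December 18, 2019 is December 18, 2020.
Service was by mail, adding 3 days: December 18, 2020 + 3 days = December 21, 2020.
Tolling adds 22 days: December 21, 2020 + 22 days = January 12, 2021.
January 12, 2021 is a Tuesday and not a court holiday, so no extension applies.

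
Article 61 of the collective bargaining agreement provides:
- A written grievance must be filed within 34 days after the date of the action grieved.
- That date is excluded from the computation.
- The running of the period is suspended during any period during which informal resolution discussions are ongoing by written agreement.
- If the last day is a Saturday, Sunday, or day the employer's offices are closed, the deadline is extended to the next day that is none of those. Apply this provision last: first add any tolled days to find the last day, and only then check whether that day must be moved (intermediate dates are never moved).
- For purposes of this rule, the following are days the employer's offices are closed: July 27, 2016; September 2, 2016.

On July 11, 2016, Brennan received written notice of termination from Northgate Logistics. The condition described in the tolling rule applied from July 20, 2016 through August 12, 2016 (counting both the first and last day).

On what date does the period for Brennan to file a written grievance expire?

September 7, 2016

34 days after July 11, 2016 is August 14, 2016.
From July 20, 2016 through August 12, 2016 inclusive is 24 days; tolling adds 24 days: August 14, 2016 + 24 days = September 7, 2016.
September 7, 2016 is a Wednesday and not a day the employer's offices are closed, so no extension applies.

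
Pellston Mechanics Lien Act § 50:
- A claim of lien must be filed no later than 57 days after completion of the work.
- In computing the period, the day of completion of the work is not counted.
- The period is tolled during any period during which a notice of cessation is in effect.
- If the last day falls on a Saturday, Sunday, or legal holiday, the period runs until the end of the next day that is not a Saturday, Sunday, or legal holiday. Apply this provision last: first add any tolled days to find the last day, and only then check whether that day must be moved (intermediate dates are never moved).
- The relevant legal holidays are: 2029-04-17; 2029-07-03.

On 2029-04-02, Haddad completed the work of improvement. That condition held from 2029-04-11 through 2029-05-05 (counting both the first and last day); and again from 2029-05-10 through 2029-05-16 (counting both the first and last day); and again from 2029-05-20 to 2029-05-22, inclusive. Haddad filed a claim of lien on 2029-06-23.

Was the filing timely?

Yes

57 days after 2029-04-02 is May 29, 2029.
From April 11, 2029 through May 5, 2029 inclusive is 25 days; tolling adds 25 days: May 29, 2029 + 25 days = June 23, 2029.
From May 10, 2029 through May 16, 2029 inclusive is 7 days; tolling adds 7 days: June 23, 2029 + 7 days = June 30, 2029.
From May 20, 2029 through May 22, 2029 inclusive is 3 days; tolling adds 3 days: June 30, 2029 + 3 days = July 3, 2029.
July 3, 2029 is a listed holiday. The next qualifying day is July 4, 2029.
The deadline is July 4, 2029; the filing on June 23, 2029 is on or before that date.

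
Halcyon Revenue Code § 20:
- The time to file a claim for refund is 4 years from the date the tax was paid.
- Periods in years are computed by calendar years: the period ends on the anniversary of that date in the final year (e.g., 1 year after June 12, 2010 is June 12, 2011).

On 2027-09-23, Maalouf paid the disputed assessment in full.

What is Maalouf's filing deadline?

4 years after 2027-09-23 is September 23, 2031.

September 23, 2031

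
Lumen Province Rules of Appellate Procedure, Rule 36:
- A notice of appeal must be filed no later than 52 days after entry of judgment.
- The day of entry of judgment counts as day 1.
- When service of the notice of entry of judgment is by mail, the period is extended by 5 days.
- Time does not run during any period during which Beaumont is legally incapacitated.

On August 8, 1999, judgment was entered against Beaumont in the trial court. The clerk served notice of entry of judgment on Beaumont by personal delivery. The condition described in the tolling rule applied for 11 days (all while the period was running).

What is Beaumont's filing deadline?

Counting August 8, 1999 as day 1, day 52 is September 28, 1999.
Service was not by mail, so no mail extension applies.
Tolling adds 11 days: September 28, 1999 + 11 days = October 9, 1999.

October 9, 1999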